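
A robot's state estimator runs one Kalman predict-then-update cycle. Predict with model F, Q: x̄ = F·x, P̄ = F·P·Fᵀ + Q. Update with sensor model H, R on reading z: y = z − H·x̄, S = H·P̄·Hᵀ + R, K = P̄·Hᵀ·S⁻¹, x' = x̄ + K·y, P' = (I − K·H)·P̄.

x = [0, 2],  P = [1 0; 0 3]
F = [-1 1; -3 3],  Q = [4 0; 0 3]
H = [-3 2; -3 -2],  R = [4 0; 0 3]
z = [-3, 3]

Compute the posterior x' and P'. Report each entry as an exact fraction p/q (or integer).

x' = [-22/1081, -6081/4324]
P' = [200/1081 -36/1081; -36/1081 921/2162]

x̄ = F·x = [2, 6]
P̄ = F·P·Fᵀ + Q = [8 12; 12 39]
y = z − H·x̄ = [-9, 21]
S = H·P̄·Hᵀ + R = [88 -84; -84 375]
K = P̄·Hᵀ·S⁻¹ = [-168/1081 -176/1081; 1029/4324 -271/1081]
x' = x̄ + K·y = [-22/1081, -6081/4324]
P' = (I − K·H)·P̄ = [200/1081 -36/1081; -36/1081 921/2162]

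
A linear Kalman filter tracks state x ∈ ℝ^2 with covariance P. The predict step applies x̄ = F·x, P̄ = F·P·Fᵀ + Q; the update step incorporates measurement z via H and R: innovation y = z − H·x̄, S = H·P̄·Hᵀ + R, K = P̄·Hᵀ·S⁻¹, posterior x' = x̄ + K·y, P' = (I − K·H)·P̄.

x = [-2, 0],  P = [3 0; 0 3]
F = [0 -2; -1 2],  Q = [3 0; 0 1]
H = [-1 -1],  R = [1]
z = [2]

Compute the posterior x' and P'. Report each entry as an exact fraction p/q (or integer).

x̄ = F·x = [0, 2]
P̄ = F·P·Fᵀ + Q = [15 -12; -12 16]
y = z − H·x̄ = [4]
S = H·P̄·Hᵀ + R = [8]
K = P̄·Hᵀ·S⁻¹ = [-3/8; -1/2]
x' = x̄ + K·y = [-3/2, 0]
P' = (I − K·H)·P̄ = [111/8 -27/2; -27/2 14]

x' = [-3/2, 0]
P' = [111/8 -27/2; -27/2 14]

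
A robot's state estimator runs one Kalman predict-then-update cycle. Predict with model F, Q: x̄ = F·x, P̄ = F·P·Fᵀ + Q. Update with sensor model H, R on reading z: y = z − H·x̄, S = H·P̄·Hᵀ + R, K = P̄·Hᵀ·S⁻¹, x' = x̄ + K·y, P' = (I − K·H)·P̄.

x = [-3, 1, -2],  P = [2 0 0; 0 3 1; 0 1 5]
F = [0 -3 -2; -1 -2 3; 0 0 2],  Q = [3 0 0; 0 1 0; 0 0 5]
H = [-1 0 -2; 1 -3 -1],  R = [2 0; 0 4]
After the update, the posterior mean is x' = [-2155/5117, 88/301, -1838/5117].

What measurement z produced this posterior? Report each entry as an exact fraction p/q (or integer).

z = [1, -1]

x̄ = F·x = [1, -5, -4]
P̄ = F·P·Fᵀ + Q = [62 -17 -26; -17 48 26; -26 26 25]
S = H·P̄·Hᵀ + R = [60 119; 119 833]
K = P̄·Hᵀ·S⁻¹ = [-209/301 9530/35819; -58/301 -415/2107; -39/301 -4884/35819]
x' − x̄ = [-7272/5117, 1593/301, 18630/5117] = K·y
y = (KᵀK)⁻¹·Kᵀ·(x' − x̄) = [-6, -21]
z = y + H·x̄ = [-6, -21] + [7, 20] = [1, -1]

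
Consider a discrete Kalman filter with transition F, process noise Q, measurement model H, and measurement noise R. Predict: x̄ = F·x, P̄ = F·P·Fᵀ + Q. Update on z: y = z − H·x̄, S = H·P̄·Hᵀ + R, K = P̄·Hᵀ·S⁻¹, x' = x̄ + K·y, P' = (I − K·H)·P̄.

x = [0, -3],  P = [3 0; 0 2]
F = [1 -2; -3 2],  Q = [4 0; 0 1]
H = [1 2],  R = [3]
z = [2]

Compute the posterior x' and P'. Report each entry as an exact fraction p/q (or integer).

x' = [206/47, -62/47]
P' = [1049/94 -553/94; -553/94 359/94]

x̄ = F·x = [6, -6]
P̄ = F·P·Fᵀ + Q = [15 -17; -17 36]
y = z − H·x̄ = [8]
S = H·P̄·Hᵀ + R = [94]
K = P̄·Hᵀ·S⁻¹ = [-19/94; 55/94]
x' = x̄ + K·y = [206/47, -62/47]
P' = (I − K·H)·P̄ = [1049/94 -553/94; -553/94 359/94]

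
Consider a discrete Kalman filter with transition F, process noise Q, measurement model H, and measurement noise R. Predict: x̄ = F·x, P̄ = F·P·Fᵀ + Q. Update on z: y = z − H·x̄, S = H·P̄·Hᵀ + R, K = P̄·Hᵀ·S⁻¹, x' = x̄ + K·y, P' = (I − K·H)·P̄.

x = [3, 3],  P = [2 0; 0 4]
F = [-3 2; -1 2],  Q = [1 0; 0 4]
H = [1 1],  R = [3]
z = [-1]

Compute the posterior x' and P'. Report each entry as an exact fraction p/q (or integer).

x̄ = F·x = [-3, 3]
P̄ = F·P·Fᵀ + Q = [35 22; 22 22]
y = z − H·x̄ = [-1]
S = H·P̄·Hᵀ + R = [104]
K = P̄·Hᵀ·S⁻¹ = [57/104; 11/26]
x' = x̄ + K·y = [-369/104, 67/26]
P' = (I − K·H)·P̄ = [391/104 -55/26; -55/26 44/13]

x' = [-369/104, 67/26]
P' = [391/104 -55/26; -55/26 44/13]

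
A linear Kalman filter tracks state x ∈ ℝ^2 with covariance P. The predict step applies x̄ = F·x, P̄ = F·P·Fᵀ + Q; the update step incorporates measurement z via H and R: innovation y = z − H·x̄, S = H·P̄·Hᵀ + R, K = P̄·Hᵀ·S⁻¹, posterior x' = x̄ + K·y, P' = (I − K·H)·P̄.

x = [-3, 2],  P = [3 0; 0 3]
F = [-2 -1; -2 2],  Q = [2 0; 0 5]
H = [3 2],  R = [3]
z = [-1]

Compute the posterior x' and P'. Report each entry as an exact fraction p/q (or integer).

x' = [-703/344, 233/86]
P' = [1879/344 -681/86; -681/86 525/43]

x̄ = F·x = [4, 10]
P̄ = F·P·Fᵀ + Q = [17 6; 6 29]
y = z − H·x̄ = [-33]
S = H·P̄·Hᵀ + R = [344]
K = P̄·Hᵀ·S⁻¹ = [63/344; 19/86]
x' = x̄ + K·y = [-703/344, 233/86]
P' = (I − K·H)·P̄ = [1879/344 -681/86; -681/86 525/43]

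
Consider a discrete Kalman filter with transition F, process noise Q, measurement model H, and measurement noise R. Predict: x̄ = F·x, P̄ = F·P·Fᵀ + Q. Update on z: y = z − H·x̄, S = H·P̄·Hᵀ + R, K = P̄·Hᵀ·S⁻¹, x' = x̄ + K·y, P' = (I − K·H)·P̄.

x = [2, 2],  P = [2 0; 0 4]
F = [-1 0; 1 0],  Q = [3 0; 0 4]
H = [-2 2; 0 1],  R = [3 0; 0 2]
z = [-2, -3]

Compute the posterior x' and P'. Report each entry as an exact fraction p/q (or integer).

x' = [-3/4, -7/4]
P' = [79/62 49/62; 49/62 61/62]

x̄ = F·x = [-2, 2]
P̄ = F·P·Fᵀ + Q = [5 -2; -2 6]
y = z − H·x̄ = [-10, -5]
S = H·P̄·Hᵀ + R = [63 16; 16 8]
K = P̄·Hᵀ·S⁻¹ = [-10/31 49/124; 4/31 61/124]
x' = x̄ + K·y = [-3/4, -7/4]
P' = (I − K·H)·P̄ = [79/62 49/62; 49/62 61/62]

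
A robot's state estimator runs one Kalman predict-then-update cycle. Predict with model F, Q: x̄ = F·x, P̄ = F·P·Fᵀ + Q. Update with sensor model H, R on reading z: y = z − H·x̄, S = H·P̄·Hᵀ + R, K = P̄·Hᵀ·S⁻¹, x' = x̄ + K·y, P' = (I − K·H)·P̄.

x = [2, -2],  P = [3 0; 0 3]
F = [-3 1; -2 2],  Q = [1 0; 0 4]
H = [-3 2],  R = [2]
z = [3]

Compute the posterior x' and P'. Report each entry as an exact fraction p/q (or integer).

x̄ = F·x = [-8, -8]
P̄ = F·P·Fᵀ + Q = [31 24; 24 28]
y = z − H·x̄ = [-5]
S = H·P̄·Hᵀ + R = [105]
K = P̄·Hᵀ·S⁻¹ = [-3/7; -16/105]
x' = x̄ + K·y = [-41/7, -152/21]
P' = (I − K·H)·P̄ = [82/7 120/7; 120/7 2684/105]

x' = [-41/7, -152/21]
P' = [82/7 120/7; 120/7 2684/105]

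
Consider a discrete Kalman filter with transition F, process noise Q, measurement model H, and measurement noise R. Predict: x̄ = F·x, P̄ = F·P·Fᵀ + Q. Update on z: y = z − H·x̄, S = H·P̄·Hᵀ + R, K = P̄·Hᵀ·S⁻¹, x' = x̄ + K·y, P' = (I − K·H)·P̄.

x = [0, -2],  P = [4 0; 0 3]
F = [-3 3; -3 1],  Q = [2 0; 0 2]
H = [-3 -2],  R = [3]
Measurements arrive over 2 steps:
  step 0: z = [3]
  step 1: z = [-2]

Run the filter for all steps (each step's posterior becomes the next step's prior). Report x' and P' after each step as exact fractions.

step 0: x̄ = F·x = [-6, -2]
step 0: P̄ = F·P·Fᵀ + Q = [65 45; 45 41]
step 0: y = z − H·x̄ = [-19]
step 0: S = H·P̄·Hᵀ + R = [1292]
step 0: K = P̄·Hᵀ·S⁻¹ = [-15/68; -217/1292]
step 0: x' = x̄ + K·y = [-123/68, 81/68]
step 0: P' = (I − K·H)·P̄ = [145/68 -195/68; -195/68 5883/1292]
step 1: x̄ = F·x = [9, 225/34]
step 1: P̄ = F·P·Fᵀ + Q = [2162/19 1278/19; 1278/19 13873/323]
step 1: y = z − H·x̄ = [650/17]
step 1: S = H·P̄·Hᵀ + R = [647959/323]
step 1: K = P̄·Hᵀ·S⁻¹ = [-153714/647959; -7148/49843]
step 1: x' = x̄ + K·y = [-3513/49843, 113075/99686]
step 1: P' = (I − K·H)·P̄ = [579230/647959 -49098/49843; -49098/49843 84369/49843]

step 0: x' = [-123/68, 81/68], P' = [145/68 -195/68; -195/68 5883/1292]
step 1: x' = [-3513/49843, 113075/99686], P' = [579230/647959 -49098/49843; -49098/49843 84369/49843]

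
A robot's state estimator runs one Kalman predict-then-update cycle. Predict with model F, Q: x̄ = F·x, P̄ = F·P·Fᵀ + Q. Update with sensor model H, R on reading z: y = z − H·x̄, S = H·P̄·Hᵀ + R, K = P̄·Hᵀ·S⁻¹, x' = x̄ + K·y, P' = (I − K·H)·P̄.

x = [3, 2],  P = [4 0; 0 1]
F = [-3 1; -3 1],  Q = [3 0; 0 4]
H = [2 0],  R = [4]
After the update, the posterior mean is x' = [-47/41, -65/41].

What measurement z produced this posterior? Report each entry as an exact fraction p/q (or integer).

x̄ = F·x = [-7, -7]
P̄ = F·P·Fᵀ + Q = [40 37; 37 41]
S = H·P̄·Hᵀ + R = [164]
K = P̄·Hᵀ·S⁻¹ = [20/41; 37/82]
x' − x̄ = [240/41, 222/41] = K·y
y = (KᵀK)⁻¹·Kᵀ·(x' − x̄) = [12]
z = y + H·x̄ = [12] + [-14] = [-2]

z = [-2]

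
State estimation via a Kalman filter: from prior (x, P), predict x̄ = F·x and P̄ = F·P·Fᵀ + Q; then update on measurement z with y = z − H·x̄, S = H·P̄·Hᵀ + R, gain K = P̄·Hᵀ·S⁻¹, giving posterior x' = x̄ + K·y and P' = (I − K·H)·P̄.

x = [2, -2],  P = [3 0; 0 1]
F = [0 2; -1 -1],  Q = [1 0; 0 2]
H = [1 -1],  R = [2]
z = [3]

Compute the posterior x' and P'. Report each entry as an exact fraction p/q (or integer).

x̄ = F·x = [-4, 0]
P̄ = F·P·Fᵀ + Q = [5 -2; -2 6]
y = z − H·x̄ = [7]
S = H·P̄·Hᵀ + R = [17]
K = P̄·Hᵀ·S⁻¹ = [7/17; -8/17]
x' = x̄ + K·y = [-19/17, -56/17]
P' = (I − K·H)·P̄ = [36/17 22/17; 22/17 38/17]

x' = [-19/17, -56/17]
P' = [36/17 22/17; 22/17 38/17]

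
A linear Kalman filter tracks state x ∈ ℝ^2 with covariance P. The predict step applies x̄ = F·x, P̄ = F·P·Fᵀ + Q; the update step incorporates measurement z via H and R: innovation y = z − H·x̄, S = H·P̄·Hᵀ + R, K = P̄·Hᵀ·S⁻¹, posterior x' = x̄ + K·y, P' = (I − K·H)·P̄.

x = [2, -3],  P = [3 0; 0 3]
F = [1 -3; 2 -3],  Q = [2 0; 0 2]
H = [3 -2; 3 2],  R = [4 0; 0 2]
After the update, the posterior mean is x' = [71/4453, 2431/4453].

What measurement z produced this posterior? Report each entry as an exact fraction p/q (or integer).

z = [-1, 1]

x̄ = F·x = [11, 13]
P̄ = F·P·Fᵀ + Q = [32 33; 33 41]
S = H·P̄·Hᵀ + R = [60 124; 124 850]
K = P̄·Hᵀ·S⁻¹ = [1353/8906 750/4453; -3997/17812 1094/4453]
x' − x̄ = [-48912/4453, -55458/4453] = K·y
y = (KᵀK)⁻¹·Kᵀ·(x' − x̄) = [-8, -58]
z = y + H·x̄ = [-8, -58] + [7, 59] = [-1, 1]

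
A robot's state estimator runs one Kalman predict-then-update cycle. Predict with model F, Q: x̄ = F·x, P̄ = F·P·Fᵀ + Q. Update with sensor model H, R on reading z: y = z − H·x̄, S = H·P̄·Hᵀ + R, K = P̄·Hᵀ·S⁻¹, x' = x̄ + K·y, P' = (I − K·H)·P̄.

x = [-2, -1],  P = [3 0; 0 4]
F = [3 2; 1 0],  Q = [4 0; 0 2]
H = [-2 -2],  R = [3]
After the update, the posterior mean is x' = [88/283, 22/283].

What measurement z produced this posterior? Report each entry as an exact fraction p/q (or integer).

x̄ = F·x = [-8, -2]
P̄ = F·P·Fᵀ + Q = [47 9; 9 5]
S = H·P̄·Hᵀ + R = [283]
K = P̄·Hᵀ·S⁻¹ = [-112/283; -28/283]
x' − x̄ = [2352/283, 588/283] = K·y
y = (KᵀK)⁻¹·Kᵀ·(x' − x̄) = [-21]
z = y + H·x̄ = [-21] + [20] = [-1]

z = [-1]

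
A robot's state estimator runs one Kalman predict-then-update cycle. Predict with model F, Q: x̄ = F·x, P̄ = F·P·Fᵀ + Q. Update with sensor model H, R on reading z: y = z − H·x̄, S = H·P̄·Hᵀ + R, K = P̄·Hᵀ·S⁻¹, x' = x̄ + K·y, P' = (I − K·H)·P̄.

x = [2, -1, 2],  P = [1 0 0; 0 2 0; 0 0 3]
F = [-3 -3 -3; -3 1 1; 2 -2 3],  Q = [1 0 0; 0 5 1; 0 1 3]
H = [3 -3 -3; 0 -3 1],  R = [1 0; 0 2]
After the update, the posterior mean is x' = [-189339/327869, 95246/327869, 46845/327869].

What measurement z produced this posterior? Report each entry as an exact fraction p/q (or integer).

x̄ = F·x = [-9, -5, 12]
P̄ = F·P·Fᵀ + Q = [55 -6 -21; -6 19 0; -21 0 42]
S = H·P̄·Hᵀ + R = [1531 36; 36 215]
K = P̄·Hᵀ·S⁻¹ = [52998/327869 -13449/327869; -14073/327869 -84567/327869; -42147/327869 71106/327869]
x' − x̄ = [2761482/327869, 1734591/327869, -3887583/327869] = K·y
y = (KᵀK)⁻¹·Kᵀ·(x' − x̄) = [45, -28]
z = y + H·x̄ = [45, -28] + [-48, 27] = [-3, -1]

z = [-3, -1]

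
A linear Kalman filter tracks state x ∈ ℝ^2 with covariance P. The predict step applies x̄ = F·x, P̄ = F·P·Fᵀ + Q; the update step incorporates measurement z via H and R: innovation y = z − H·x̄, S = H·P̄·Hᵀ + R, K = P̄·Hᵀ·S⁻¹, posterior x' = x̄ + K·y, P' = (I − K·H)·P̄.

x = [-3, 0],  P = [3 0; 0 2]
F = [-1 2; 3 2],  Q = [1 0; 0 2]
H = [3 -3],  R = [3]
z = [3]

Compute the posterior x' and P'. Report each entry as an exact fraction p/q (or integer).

x̄ = F·x = [3, -9]
P̄ = F·P·Fᵀ + Q = [12 -1; -1 37]
y = z − H·x̄ = [-33]
S = H·P̄·Hᵀ + R = [462]
K = P̄·Hᵀ·S⁻¹ = [13/154; -19/77]
x' = x̄ + K·y = [3/14, -6/7]
P' = (I − K·H)·P̄ = [1341/154 664/77; 664/77 683/77]

x' = [3/14, -6/7]
P' = [1341/154 664/77; 664/77 683/77]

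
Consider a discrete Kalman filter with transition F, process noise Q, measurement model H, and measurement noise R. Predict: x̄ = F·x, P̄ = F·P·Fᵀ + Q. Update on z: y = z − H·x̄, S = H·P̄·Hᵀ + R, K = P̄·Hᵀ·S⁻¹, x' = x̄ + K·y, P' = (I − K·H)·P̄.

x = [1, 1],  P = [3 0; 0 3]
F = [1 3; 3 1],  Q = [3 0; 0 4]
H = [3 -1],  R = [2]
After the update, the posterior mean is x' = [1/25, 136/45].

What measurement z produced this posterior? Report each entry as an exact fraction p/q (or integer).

x̄ = F·x = [4, 4]
P̄ = F·P·Fᵀ + Q = [33 18; 18 34]
S = H·P̄·Hᵀ + R = [225]
K = P̄·Hᵀ·S⁻¹ = [9/25; 4/45]
x' − x̄ = [-99/25, -44/45] = K·y
y = (KᵀK)⁻¹·Kᵀ·(x' − x̄) = [-11]
z = y + H·x̄ = [-11] + [8] = [-3]

z = [-3]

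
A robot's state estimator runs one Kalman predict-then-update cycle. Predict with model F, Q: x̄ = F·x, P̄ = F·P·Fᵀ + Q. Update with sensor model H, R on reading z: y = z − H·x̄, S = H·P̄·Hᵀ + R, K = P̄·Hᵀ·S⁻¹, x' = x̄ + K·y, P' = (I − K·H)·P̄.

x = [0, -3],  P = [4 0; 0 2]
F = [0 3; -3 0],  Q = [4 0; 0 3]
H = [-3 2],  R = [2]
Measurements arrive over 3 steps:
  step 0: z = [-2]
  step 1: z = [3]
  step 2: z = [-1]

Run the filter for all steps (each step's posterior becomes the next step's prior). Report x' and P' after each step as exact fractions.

step 0: x̄ = F·x = [-9, 0]
step 0: P̄ = F·P·Fᵀ + Q = [22 0; 0 39]
step 0: y = z − H·x̄ = [-29]
step 0: S = H·P̄·Hᵀ + R = [356]
step 0: K = P̄·Hᵀ·S⁻¹ = [-33/178; 39/178]
step 0: x' = x̄ + K·y = [-645/178, -1131/178]
step 0: P' = (I − K·H)·P̄ = [869/89 1287/89; 1287/89 1950/89]
step 1: x̄ = F·x = [-3393/178, 1935/178]
step 1: P̄ = F·P·Fᵀ + Q = [17906/89 -11583/89; -11583/89 8088/89]
step 1: y = z − H·x̄ = [-13515/178]
step 1: S = H·P̄·Hᵀ + R = [332680/89]
step 1: K = P̄·Hᵀ·S⁻¹ = [-19221/83170; 10185/66536]
step 1: x' = x̄ + K·y = [-50391/33268, -100035/133072]
step 1: P' = (I − K·H)·P̄ = [64352/41585 34767/16634; 34767/16634 218787/66536]
step 2: x̄ = F·x = [-300105/133072, 151173/33268]
step 2: P̄ = F·P·Fᵀ + Q = [2235227/66536 -312903/16634; -312903/16634 703923/41585]
step 2: y = z − H·x̄ = [-2242771/133072]
step 2: S = H·P̄·Hᵀ + R = [198872831/332680]
step 2: K = P̄·Hᵀ·S⁻¹ = [-46044525/198872831; 30036948/198872831]
step 2: x' = x̄ + K·y = [327526410/198872831, 397460127/198872831]
step 2: P' = (I − K·H)·P̄ = [308198042/198872831 416252538/198872831; 416252538/198872831 654415755/198872831]

step 0: x' = [-645/178, -1131/178], P' = [869/89 1287/89; 1287/89 1950/89]
step 1: x' = [-50391/33268, -100035/133072], P' = [64352/41585 34767/16634; 34767/16634 218787/66536]
step 2: x' = [327526410/198872831, 397460127/198872831], P' = [308198042/198872831 416252538/198872831; 416252538/198872831 654415755/198872831]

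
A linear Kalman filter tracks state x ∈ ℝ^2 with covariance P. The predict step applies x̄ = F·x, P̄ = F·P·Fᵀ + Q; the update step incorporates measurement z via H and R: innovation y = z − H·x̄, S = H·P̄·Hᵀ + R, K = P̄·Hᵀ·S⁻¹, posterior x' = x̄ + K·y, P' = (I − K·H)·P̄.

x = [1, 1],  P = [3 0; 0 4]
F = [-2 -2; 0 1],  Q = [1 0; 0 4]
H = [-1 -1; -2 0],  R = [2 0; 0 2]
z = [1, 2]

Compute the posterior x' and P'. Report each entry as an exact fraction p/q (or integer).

x' = [-502/475, 43/475]
P' = [226/475 -184/475; -184/475 856/475]

x̄ = F·x = [-4, 1]
P̄ = F·P·Fᵀ + Q = [29 -8; -8 8]
y = z − H·x̄ = [-2, -6]
S = H·P̄·Hᵀ + R = [23 42; 42 118]
K = P̄·Hᵀ·S⁻¹ = [-21/475 -226/475; -336/475 184/475]
x' = x̄ + K·y = [-502/475, 43/475]
P' = (I − K·H)·P̄ = [226/475 -184/475; -184/475 856/475]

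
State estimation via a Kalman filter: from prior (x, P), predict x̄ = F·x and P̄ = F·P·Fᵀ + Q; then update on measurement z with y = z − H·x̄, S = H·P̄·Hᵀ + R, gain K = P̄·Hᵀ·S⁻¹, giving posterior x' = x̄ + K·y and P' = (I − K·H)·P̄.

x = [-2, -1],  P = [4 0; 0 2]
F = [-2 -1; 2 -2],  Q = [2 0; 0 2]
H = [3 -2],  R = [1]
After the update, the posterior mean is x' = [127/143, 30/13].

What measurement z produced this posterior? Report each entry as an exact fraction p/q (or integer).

x̄ = F·x = [5, -2]
P̄ = F·P·Fᵀ + Q = [20 -12; -12 26]
S = H·P̄·Hᵀ + R = [429]
K = P̄·Hᵀ·S⁻¹ = [28/143; -8/39]
x' − x̄ = [-588/143, 56/13] = K·y
y = (KᵀK)⁻¹·Kᵀ·(x' − x̄) = [-21]
z = y + H·x̄ = [-21] + [19] = [-2]

z = [-2]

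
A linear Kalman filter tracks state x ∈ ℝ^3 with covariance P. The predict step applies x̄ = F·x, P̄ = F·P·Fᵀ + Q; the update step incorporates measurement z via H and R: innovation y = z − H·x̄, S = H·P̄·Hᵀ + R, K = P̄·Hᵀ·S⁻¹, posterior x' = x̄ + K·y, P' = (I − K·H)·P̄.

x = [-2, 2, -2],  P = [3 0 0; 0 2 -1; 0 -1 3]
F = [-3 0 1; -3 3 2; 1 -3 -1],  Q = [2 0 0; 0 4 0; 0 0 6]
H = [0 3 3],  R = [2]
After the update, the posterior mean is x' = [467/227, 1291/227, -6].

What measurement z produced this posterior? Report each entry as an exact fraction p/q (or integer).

z = [-1]

x̄ = F·x = [4, 8, -6]
P̄ = F·P·Fᵀ + Q = [32 30 -9; 30 49 -24; -9 -24 24]
S = H·P̄·Hᵀ + R = [227]
K = P̄·Hᵀ·S⁻¹ = [63/227; 75/227; 0]
x' − x̄ = [-441/227, -525/227, 0] = K·y
y = (KᵀK)⁻¹·Kᵀ·(x' − x̄) = [-7]
z = y + H·x̄ = [-7] + [6] = [-1]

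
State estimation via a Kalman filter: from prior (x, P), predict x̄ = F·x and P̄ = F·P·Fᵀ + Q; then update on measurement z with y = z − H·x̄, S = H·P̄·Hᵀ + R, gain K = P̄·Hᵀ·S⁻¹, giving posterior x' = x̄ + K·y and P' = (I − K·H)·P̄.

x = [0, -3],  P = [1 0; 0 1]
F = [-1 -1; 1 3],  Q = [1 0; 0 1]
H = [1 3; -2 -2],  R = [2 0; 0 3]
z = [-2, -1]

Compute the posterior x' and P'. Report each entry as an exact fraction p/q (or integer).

x̄ = F·x = [3, -9]
P̄ = F·P·Fᵀ + Q = [3 -4; -4 11]
y = z − H·x̄ = [22, -13]
S = H·P̄·Hᵀ + R = [80 -40; -40 27]
K = P̄·Hᵀ·S⁻¹ = [-163/560 -5/14; 223/560 1/14]
x' = x̄ + K·y = [347/280, -327/280]
P' = (I − K·H)·P̄ = [613/560 -313/560; -313/560 253/560]

x' = [347/280, -327/280]
P' = [613/560 -313/560; -313/560 253/560]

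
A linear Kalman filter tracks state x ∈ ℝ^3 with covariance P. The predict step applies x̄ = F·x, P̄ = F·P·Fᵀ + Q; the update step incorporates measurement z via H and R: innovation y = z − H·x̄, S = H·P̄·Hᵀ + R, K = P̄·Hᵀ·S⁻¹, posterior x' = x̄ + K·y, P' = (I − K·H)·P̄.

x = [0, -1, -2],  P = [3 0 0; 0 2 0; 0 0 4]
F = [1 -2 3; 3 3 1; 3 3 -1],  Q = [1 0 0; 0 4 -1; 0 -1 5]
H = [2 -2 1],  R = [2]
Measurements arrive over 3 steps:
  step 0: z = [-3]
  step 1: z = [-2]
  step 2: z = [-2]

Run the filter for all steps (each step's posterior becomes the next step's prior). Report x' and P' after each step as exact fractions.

step 0: x' = [-11/2, -27/7, 1/3], P' = [195/8 27 6; 27 275/7 24; 6 24 106/3]
step 1: x' = [56443/30471, 154390/91413, -23192/10157], P' = [1402837/10157 4336708/30471 86244/10157; 4336708/30471 14318341/91413 273876/10157; 86244/10157 273876/10157 1080950/30471]
step 2: x' = [-5283979504/820203127, -4843866012/820203127, -763566104/820203127], P' = [119163936171/820203127 121196815052/820203127 4236952220/820203127; 121196815052/820203127 394610722201/2460609381 58255996688/2460609381; 4236952220/820203127 58255996688/2460609381 87414120310/2460609381]

step 0: x̄ = F·x = [-4, -5, -1]
step 0: P̄ = F·P·Fᵀ + Q = [48 9 -15; 9 53 40; -15 40 54]
step 0: y = z − H·x̄ = [-4]
step 0: S = H·P̄·Hᵀ + R = [168]
step 0: K = P̄·Hᵀ·S⁻¹ = [3/8; -2/7; -1/3]
step 0: x' = x̄ + K·y = [-11/2, -27/7, 1/3]
step 0: P' = (I − K·H)·P̄ = [195/8 27 6; 27 275/7 24; 6 24 106/3]
step 1: x̄ = F·x = [45/14, -1165/42, -1193/42]
step 1: P̄ = F·P·Fᵀ + Q = [7869/56 5063/56 -2105/56; 5063/56 214751/168 171799/168; -2105/56 171799/168 154439/168]
step 1: y = z − H·x̄ = [-71/2]
step 1: S = H·P̄·Hᵀ + R = [13059/8]
step 1: K = P̄·Hᵀ·S⁻¹ = [167/4353; -10825/13059; -3203/4353]
step 1: x' = x̄ + K·y = [56443/30471, 154390/91413, -23192/10157]
step 1: P' = (I − K·H)·P̄ = [1402837/10157 4336708/30471 86244/10157; 4336708/30471 14318341/91413 273876/10157; 86244/10157 273876/10157 1080950/30471]
step 2: x̄ = F·x = [-765635/91413, 254143/30471, 56185/4353]
step 2: P̄ = F·P·Fᵀ + Q = [22214032/91413 -17439707/30471 -3022337/4353; -17439707/30471 166577360/30471 22540135/4353; -3022337/4353 22540135/4353 21949073/4353]
step 2: y = z − H·x̄ = [1693417/91413]
step 2: S = H·P̄·Hᵀ + R = [820203127/91413]
step 2: K = P̄·Hᵀ·S⁻¹ = [85597229/820203127; -630759567/820203127; -612693291/820203127]
step 2: x' = x̄ + K·y = [-5283979504/820203127, -4843866012/820203127, -763566104/820203127]
step 2: P' = (I − K·H)·P̄ = [119163936171/820203127 121196815052/820203127 4236952220/820203127; 121196815052/820203127 394610722201/2460609381 58255996688/2460609381; 4236952220/820203127 58255996688/2460609381 87414120310/2460609381]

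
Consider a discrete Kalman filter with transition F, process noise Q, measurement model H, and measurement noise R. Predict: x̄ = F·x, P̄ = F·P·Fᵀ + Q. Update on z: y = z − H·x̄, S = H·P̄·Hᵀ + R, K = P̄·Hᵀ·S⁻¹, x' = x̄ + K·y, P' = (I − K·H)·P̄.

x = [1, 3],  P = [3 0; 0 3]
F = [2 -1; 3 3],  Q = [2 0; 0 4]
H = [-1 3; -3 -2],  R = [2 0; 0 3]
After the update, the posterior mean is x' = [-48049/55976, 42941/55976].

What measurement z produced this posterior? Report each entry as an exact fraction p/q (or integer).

x̄ = F·x = [-1, 12]
P̄ = F·P·Fᵀ + Q = [17 9; 9 58]
S = H·P̄·Hᵀ + R = [487 -360; -360 496]
K = P̄·Hᵀ·S⁻¹ = [-2485/13994 -30003/111952; 3795/13994 -10241/111952]
x' − x̄ = [7927/55976, -628771/55976] = K·y
y = (KᵀK)⁻¹·Kᵀ·(x' − x̄) = [-34, 22]
z = y + H·x̄ = [-34, 22] + [37, -21] = [3, 1]

z = [3, 1]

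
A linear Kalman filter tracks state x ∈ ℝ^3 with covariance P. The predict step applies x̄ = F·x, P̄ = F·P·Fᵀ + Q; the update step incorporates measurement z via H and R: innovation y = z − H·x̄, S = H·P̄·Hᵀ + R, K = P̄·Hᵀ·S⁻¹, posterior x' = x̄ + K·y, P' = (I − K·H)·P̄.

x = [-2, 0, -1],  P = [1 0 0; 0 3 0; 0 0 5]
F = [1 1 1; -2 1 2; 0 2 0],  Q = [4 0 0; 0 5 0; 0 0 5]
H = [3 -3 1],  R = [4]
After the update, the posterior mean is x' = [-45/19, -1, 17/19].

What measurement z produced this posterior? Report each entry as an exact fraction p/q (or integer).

z = [-3]

x̄ = F·x = [-3, 2, 0]
P̄ = F·P·Fᵀ + Q = [13 11 6; 11 32 6; 6 6 17]
S = H·P̄·Hᵀ + R = [228]
K = P̄·Hᵀ·S⁻¹ = [1/19; -1/4; 17/228]
x' − x̄ = [12/19, -3, 17/19] = K·y
y = (KᵀK)⁻¹·Kᵀ·(x' − x̄) = [12]
z = y + H·x̄ = [12] + [-15] = [-3]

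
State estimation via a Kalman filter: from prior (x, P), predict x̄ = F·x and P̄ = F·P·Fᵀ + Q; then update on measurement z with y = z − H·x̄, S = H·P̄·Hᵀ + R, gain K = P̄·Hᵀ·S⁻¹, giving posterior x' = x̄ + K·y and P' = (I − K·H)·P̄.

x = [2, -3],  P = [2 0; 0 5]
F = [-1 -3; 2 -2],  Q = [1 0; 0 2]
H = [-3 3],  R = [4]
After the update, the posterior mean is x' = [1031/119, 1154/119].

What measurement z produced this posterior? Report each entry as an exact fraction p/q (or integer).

z = [3]

x̄ = F·x = [7, 10]
P̄ = F·P·Fᵀ + Q = [48 26; 26 30]
S = H·P̄·Hᵀ + R = [238]
K = P̄·Hᵀ·S⁻¹ = [-33/119; 6/119]
x' − x̄ = [198/119, -36/119] = K·y
y = (KᵀK)⁻¹·Kᵀ·(x' − x̄) = [-6]
z = y + H·x̄ = [-6] + [9] = [3]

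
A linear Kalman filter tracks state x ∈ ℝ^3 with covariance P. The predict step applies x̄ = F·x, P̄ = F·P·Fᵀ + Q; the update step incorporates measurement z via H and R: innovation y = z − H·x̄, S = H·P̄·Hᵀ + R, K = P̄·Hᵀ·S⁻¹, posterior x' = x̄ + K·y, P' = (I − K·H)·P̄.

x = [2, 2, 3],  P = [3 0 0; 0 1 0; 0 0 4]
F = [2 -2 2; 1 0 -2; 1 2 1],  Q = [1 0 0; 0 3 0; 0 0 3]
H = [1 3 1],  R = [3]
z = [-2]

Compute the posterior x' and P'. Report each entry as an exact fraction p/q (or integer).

x' = [1003/178, -967/178, 1557/178]
P' = [5705/178 -2443/178 1663/178; -2443/178 1315/178 -1349/178; 1663/178 -1349/178 2411/178]

x̄ = F·x = [6, -4, 9]
P̄ = F·P·Fᵀ + Q = [33 -10 10; -10 22 -5; 10 -5 14]
y = z − H·x̄ = [-5]
S = H·P̄·Hᵀ + R = [178]
K = P̄·Hᵀ·S⁻¹ = [13/178; 51/178; 9/178]
x' = x̄ + K·y = [1003/178, -967/178, 1557/178]
P' = (I − K·H)·P̄ = [5705/178 -2443/178 1663/178; -2443/178 1315/178 -1349/178; 1663/178 -1349/178 2411/178]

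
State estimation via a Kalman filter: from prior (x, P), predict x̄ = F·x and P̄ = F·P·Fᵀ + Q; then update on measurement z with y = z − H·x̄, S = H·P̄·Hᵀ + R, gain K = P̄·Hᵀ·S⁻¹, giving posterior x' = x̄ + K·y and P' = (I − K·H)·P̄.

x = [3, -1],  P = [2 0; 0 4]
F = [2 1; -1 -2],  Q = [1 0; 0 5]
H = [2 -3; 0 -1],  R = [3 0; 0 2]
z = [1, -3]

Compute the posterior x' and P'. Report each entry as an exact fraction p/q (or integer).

x̄ = F·x = [5, -1]
P̄ = F·P·Fᵀ + Q = [13 -12; -12 23]
y = z − H·x̄ = [-12, -4]
S = H·P̄·Hᵀ + R = [406 93; 93 25]
K = P̄·Hᵀ·S⁻¹ = [434/1501 -894/1501; -186/1501 -689/1501]
x' = x̄ + K·y = [5873/1501, 3487/1501]
P' = (I − K·H)·P̄ = [3333/1501 1788/1501; 1788/1501 1378/1501]

x' = [5873/1501, 3487/1501]
P' = [3333/1501 1788/1501; 1788/1501 1378/1501]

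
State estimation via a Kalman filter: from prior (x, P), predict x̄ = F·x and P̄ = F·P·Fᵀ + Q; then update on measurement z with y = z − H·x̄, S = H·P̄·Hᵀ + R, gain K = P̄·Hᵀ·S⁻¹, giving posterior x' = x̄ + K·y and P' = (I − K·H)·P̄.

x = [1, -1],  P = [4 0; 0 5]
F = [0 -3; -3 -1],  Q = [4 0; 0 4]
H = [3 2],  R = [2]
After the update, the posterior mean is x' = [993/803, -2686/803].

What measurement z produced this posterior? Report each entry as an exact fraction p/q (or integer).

z = [-3]

x̄ = F·x = [3, -2]
P̄ = F·P·Fᵀ + Q = [49 15; 15 45]
S = H·P̄·Hᵀ + R = [803]
K = P̄·Hᵀ·S⁻¹ = [177/803; 135/803]
x' − x̄ = [-1416/803, -1080/803] = K·y
y = (KᵀK)⁻¹·Kᵀ·(x' − x̄) = [-8]
z = y + H·x̄ = [-8] + [5] = [-3]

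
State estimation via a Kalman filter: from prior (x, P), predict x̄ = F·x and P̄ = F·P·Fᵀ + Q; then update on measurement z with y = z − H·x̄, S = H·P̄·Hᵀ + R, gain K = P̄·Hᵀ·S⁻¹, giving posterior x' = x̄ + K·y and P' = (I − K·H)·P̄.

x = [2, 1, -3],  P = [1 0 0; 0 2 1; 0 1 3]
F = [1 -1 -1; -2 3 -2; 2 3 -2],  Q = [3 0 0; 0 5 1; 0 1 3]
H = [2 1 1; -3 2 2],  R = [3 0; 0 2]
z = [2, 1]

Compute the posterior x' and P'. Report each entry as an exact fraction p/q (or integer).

x' = [26831/45597, -42822/15199, 191990/45597]
P' = [12638/45597 1366/15199 8462/45597; 1366/15199 80106/15199 -75458/15199; 8462/45597 -75458/15199 244352/45597]

x̄ = F·x = [4, 5, 13]
P̄ = F·P·Fᵀ + Q = [11 -3 1; -3 27 15; 1 15 25]
y = z − H·x̄ = [-24, -23]
S = H·P̄·Hᵀ + R = [121 96; 96 453]
K = P̄·Hᵀ·S⁻¹ = [4204/15199 -6397/45597; 2460/15199 2599/15199; 3878/15199 5285/45597]
x' = x̄ + K·y = [26831/45597, -42822/15199, 191990/45597]
P' = (I − K·H)·P̄ = [12638/45597 1366/15199 8462/45597; 1366/15199 80106/15199 -75458/15199; 8462/45597 -75458/15199 244352/45597]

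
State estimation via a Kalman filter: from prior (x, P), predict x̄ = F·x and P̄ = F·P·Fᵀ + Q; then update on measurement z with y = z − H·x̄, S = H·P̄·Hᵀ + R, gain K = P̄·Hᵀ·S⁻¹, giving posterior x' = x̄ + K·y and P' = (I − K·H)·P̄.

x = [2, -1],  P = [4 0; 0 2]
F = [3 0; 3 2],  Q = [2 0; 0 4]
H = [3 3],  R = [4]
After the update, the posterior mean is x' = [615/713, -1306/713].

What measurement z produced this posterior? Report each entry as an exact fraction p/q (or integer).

z = [-3]

x̄ = F·x = [6, 4]
P̄ = F·P·Fᵀ + Q = [38 36; 36 48]
S = H·P̄·Hᵀ + R = [1426]
K = P̄·Hᵀ·S⁻¹ = [111/713; 126/713]
x' − x̄ = [-3663/713, -4158/713] = K·y
y = (KᵀK)⁻¹·Kᵀ·(x' − x̄) = [-33]
z = y + H·x̄ = [-33] + [30] = [-3]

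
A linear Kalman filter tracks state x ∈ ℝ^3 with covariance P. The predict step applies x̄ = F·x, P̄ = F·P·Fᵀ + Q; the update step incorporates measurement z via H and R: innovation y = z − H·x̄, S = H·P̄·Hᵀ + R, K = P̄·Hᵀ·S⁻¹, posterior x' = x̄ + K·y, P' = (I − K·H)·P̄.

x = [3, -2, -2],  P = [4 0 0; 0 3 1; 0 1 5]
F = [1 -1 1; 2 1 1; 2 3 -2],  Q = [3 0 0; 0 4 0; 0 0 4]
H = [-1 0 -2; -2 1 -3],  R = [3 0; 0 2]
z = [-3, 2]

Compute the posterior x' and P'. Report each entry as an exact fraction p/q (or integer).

x̄ = F·x = [3, 2, 4]
P̄ = F·P·Fᵀ + Q = [13 10 -6; 10 30 16; -6 16 55]
y = z − H·x̄ = [8, 18]
S = H·P̄·Hᵀ + R = [212 272; 272 371]
K = P̄·Hᵀ·S⁻¹ = [-305/1556 58/389; -2623/2334 842/1167; -110/389 -63/389]
x' = x̄ + K·y = [1601/389, 6998/1167, -458/389]
P' = (I − K·H)·P̄ = [19459/1556 5783/778 -2318/389; 5783/778 11923/1167 -790/389; -2318/389 -790/389 1324/389]

x' = [1601/389, 6998/1167, -458/389]
P' = [19459/1556 5783/778 -2318/389; 5783/778 11923/1167 -790/389; -2318/389 -790/389 1324/389]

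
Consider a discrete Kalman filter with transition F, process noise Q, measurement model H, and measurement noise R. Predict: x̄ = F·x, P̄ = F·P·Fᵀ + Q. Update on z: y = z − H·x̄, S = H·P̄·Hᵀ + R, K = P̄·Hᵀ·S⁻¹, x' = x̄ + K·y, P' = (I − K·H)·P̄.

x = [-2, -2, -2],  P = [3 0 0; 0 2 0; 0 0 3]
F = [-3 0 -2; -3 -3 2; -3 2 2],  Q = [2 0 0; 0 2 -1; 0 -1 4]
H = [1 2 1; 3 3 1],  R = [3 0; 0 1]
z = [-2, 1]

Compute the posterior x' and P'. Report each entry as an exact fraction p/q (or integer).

x' = [48469/43091, 52937/43091, -256530/43091]
P' = [176706/43091 -241142/43091 216025/43091; -241142/43091 411253/43091 -515760/43091; 216025/43091 -515760/43091 889901/43091]

x̄ = F·x = [10, 8, -2]
P̄ = F·P·Fᵀ + Q = [41 15 15; 15 59 26; 15 26 51]
y = z − H·x̄ = [-26, -51]
S = H·P̄·Hᵀ + R = [525 853; 853 1468]
K = P̄·Hᵀ·S⁻¹ = [-29851/43091 22717/43091; 21868/43091 -5427/43091; 24802/43091 -9304/43091]
x' = x̄ + K·y = [48469/43091, 52937/43091, -256530/43091]
P' = (I − K·H)·P̄ = [176706/43091 -241142/43091 216025/43091; -241142/43091 411253/43091 -515760/43091; 216025/43091 -515760/43091 889901/43091]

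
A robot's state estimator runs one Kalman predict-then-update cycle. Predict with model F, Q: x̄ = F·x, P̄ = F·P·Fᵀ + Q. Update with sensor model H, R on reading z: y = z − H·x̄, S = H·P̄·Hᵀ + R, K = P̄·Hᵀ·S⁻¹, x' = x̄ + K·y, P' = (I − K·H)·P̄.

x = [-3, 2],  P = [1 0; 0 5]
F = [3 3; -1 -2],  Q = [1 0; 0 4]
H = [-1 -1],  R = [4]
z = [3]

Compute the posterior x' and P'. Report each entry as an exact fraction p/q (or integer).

x' = [-16/9, -13/9]
P' = [253/9 -209/9; -209/9 193/9]

x̄ = F·x = [-3, -1]
P̄ = F·P·Fᵀ + Q = [55 -33; -33 25]
y = z − H·x̄ = [-1]
S = H·P̄·Hᵀ + R = [18]
K = P̄·Hᵀ·S⁻¹ = [-11/9; 4/9]
x' = x̄ + K·y = [-16/9, -13/9]
P' = (I − K·H)·P̄ = [253/9 -209/9; -209/9 193/9]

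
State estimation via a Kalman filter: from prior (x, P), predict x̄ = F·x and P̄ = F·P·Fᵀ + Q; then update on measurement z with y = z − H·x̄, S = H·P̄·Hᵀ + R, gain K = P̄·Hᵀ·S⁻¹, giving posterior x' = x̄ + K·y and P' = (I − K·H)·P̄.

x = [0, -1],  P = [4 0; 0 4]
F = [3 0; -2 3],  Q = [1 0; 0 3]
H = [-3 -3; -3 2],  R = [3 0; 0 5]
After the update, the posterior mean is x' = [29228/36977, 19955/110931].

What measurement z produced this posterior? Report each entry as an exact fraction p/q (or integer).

x̄ = F·x = [0, -3]
P̄ = F·P·Fᵀ + Q = [37 -24; -24 55]
S = H·P̄·Hᵀ + R = [399 -69; -69 846]
K = P̄·Hᵀ·S⁻¹ = [-4885/36977 -7348/36977; -22040/110931 22067/110931]
x' − x̄ = [29228/36977, 352748/110931] = K·y
y = (KᵀK)⁻¹·Kᵀ·(x' − x̄) = [-12, 4]
z = y + H·x̄ = [-12, 4] + [9, -6] = [-3, -2]

z = [-3, -2]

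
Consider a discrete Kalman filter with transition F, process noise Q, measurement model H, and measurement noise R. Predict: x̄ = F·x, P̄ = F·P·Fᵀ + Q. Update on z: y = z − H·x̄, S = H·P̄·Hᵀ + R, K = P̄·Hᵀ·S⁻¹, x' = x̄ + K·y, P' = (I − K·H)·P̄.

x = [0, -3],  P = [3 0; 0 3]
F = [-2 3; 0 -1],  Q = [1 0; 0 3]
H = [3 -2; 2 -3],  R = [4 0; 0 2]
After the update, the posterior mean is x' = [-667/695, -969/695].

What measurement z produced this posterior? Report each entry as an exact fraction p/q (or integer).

z = [-1, 3]

x̄ = F·x = [-9, 3]
P̄ = F·P·Fᵀ + Q = [40 -9; -9 6]
S = H·P̄·Hᵀ + R = [496 393; 393 324]
K = P̄·Hᵀ·S⁻¹ = [887/2085 -1162/6255; 168/695 -281/695]
x' − x̄ = [5588/695, -3054/695] = K·y
y = (KᵀK)⁻¹·Kᵀ·(x' − x̄) = [32, 30]
z = y + H·x̄ = [32, 30] + [-33, -27] = [-1, 3]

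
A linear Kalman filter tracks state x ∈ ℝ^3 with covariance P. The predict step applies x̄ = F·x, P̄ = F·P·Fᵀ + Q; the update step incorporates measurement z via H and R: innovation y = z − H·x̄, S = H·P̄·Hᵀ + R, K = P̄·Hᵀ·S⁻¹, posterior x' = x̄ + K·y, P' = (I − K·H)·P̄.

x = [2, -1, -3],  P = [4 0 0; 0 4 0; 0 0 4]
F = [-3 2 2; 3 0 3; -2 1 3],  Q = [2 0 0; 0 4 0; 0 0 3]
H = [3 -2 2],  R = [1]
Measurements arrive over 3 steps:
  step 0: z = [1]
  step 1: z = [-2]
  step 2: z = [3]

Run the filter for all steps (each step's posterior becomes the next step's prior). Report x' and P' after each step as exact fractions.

step 0: x̄ = F·x = [-14, -3, -14]
step 0: P̄ = F·P·Fᵀ + Q = [70 -12 56; -12 76 12; 56 12 59]
step 0: y = z − H·x̄ = [65]
step 0: S = H·P̄·Hᵀ + R = [1891]
step 0: K = P̄·Hᵀ·S⁻¹ = [346/1891; -164/1891; 262/1891]
step 0: x' = x̄ + K·y = [-3984/1891, -16333/1891, -9444/1891]
step 0: P' = (I − K·H)·P̄ = [12654/1891 34052/1891 15244/1891; 34052/1891 116820/1891 65660/1891; 15244/1891 65660/1891 42925/1891]
step 1: x̄ = F·x = [-39602/1891, -40284/1891, -36697/1891]
step 1: P̄ = F·P·Fᵀ + Q = [690376/1891 696204/1891 655858/1891; 696204/1891 782167/1891 655269/1891; 655858/1891 655269/1891 634258/1891]
step 1: y = z − H·x̄ = [107850/1891]
step 1: S = H·P̄·Hᵀ + R = [6154671/1891]
step 1: K = P̄·Hᵀ·S⁻¹ = [1990436/6154671; 1834816/6154671; 1925552/6154671]
step 1: x' = x̄ + K·y = [-5124054/2051557, -8822468/2051557, -3205919/2051557]
step 1: P' = (I − K·H)·P̄ = [151878200/6154671 334649788/6154671 107827706/6154671; 334649788/6154671 765431411/6154671 264374137/6154671; 107827706/6154671 264374137/6154671 103595354/6154671]
step 2: x̄ = F·x = [-8684612/2051557, -24989919/2051557, -8192117/2051557]
step 2: P̄ = F·P·Fᵀ + Q = [553527790/2051557 841776252/2051557 478129516/2051557; 841776252/2051557 1421593126/2051557 713881293/2051557; 478129516/2051557 713881293/2051557 425826536/2051557]
step 2: y = z − H·x̄ = [-1387097/2051557]
step 2: S = H·P̄·Hᵀ + R = [2298669139/2051557]
step 2: K = P̄·Hᵀ·S⁻¹ = [933289898/2298669139; 1109905090/2298669139; 858279034/2298669139]
step 2: x' = x̄ + K·y = [-10361697582/2298669139, -28750408403/2298669139, -9759164773/2298669139]
step 2: P' = (I − K·H)·P̄ = [195630545358/2298669139 438253426144/2298669139 145274253056/2298669139; 438253426144/2298669139 992359918902/2298669139 335534732231/2298669139; 145274253056/2298669139 335534732231/2298669139 118052492164/2298669139]

step 0: x' = [-3984/1891, -16333/1891, -9444/1891], P' = [12654/1891 34052/1891 15244/1891; 34052/1891 116820/1891 65660/1891; 15244/1891 65660/1891 42925/1891]
step 1: x' = [-5124054/2051557, -8822468/2051557, -3205919/2051557], P' = [151878200/6154671 334649788/6154671 107827706/6154671; 334649788/6154671 765431411/6154671 264374137/6154671; 107827706/6154671 264374137/6154671 103595354/6154671]
step 2: x' = [-10361697582/2298669139, -28750408403/2298669139, -9759164773/2298669139], P' = [195630545358/2298669139 438253426144/2298669139 145274253056/2298669139; 438253426144/2298669139 992359918902/2298669139 335534732231/2298669139; 145274253056/2298669139 335534732231/2298669139 118052492164/2298669139]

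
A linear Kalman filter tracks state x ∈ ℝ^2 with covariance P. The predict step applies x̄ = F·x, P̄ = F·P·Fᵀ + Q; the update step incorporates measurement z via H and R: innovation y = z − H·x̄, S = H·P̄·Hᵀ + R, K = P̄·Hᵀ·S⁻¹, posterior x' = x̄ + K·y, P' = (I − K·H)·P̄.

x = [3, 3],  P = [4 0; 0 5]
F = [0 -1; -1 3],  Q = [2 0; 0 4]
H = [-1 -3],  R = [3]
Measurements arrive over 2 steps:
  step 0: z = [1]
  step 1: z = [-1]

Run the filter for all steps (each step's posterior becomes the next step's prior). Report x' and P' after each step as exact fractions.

step 0: x' = [-583/397, 78/397], P' = [1335/397 -483/397; -483/397 305/397]
step 1: x' = [364/17749, 6289/17749], P' = [172407/70996 -15141/17749; -15141/17749 11122/17749]

step 0: x̄ = F·x = [-3, 6]
step 0: P̄ = F·P·Fᵀ + Q = [7 -15; -15 53]
step 0: y = z − H·x̄ = [16]
step 0: S = H·P̄·Hᵀ + R = [397]
step 0: K = P̄·Hᵀ·S⁻¹ = [38/397; -144/397]
step 0: x' = x̄ + K·y = [-583/397, 78/397]
step 0: P' = (I − K·H)·P̄ = [1335/397 -483/397; -483/397 305/397]
step 1: x̄ = F·x = [-78/397, 817/397]
step 1: P̄ = F·P·Fᵀ + Q = [1099/397 -1398/397; -1398/397 8566/397]
step 1: y = z − H·x̄ = [1976/397]
step 1: S = H·P̄·Hᵀ + R = [70996/397]
step 1: K = P̄·Hᵀ·S⁻¹ = [3095/70996; -6075/17749]
step 1: x' = x̄ + K·y = [364/17749, 6289/17749]
step 1: P' = (I − K·H)·P̄ = [172407/70996 -15141/17749; -15141/17749 11122/17749]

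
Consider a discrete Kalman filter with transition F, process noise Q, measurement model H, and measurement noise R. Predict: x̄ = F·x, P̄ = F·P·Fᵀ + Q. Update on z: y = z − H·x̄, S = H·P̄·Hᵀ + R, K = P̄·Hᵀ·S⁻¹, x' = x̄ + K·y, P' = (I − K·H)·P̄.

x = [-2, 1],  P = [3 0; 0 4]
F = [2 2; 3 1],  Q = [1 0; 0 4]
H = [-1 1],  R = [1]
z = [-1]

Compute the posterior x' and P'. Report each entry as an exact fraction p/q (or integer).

x̄ = F·x = [-2, -5]
P̄ = F·P·Fᵀ + Q = [29 26; 26 35]
y = z − H·x̄ = [2]
S = H·P̄·Hᵀ + R = [13]
K = P̄·Hᵀ·S⁻¹ = [-3/13; 9/13]
x' = x̄ + K·y = [-32/13, -47/13]
P' = (I − K·H)·P̄ = [368/13 365/13; 365/13 374/13]

x' = [-32/13, -47/13]
P' = [368/13 365/13; 365/13 374/13]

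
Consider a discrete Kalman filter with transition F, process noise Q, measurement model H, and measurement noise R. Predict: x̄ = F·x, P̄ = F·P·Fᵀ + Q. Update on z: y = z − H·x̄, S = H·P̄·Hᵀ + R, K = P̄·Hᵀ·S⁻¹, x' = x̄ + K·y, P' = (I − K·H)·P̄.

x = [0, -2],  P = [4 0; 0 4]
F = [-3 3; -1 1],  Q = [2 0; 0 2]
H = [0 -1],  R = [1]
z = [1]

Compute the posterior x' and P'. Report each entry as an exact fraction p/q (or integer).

x' = [-42/11, -12/11]
P' = [238/11 24/11; 24/11 10/11]

x̄ = F·x = [-6, -2]
P̄ = F·P·Fᵀ + Q = [74 24; 24 10]
y = z − H·x̄ = [-1]
S = H·P̄·Hᵀ + R = [11]
K = P̄·Hᵀ·S⁻¹ = [-24/11; -10/11]
x' = x̄ + K·y = [-42/11, -12/11]
P' = (I − K·H)·P̄ = [238/11 24/11; 24/11 10/11]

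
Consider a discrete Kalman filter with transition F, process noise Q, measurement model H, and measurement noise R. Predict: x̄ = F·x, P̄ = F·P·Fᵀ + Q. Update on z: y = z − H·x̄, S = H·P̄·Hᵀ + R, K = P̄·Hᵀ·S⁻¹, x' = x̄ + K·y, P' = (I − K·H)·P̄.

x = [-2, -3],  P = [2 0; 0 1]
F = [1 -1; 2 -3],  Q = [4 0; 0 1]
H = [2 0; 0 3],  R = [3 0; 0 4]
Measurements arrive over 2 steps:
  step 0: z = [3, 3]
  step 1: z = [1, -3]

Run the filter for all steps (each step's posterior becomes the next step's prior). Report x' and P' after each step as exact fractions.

step 0: x' = [2034/1691, 1967/1691], P' = [2163/3382 42/1691; 42/1691 724/1691]
step 1: x' = [1476/3395, -16847/16975], P' = [12977/20370 44/2037; 44/2037 21092/50925]

step 0: x̄ = F·x = [1, 5]
step 0: P̄ = F·P·Fᵀ + Q = [7 7; 7 18]
step 0: y = z − H·x̄ = [1, -12]
step 0: S = H·P̄·Hᵀ + R = [31 42; 42 166]
step 0: K = P̄·Hᵀ·S⁻¹ = [721/1691 63/3382; 28/1691 543/1691]
step 0: x' = x̄ + K·y = [2034/1691, 1967/1691]
step 0: P' = (I − K·H)·P̄ = [2163/3382 42/1691; 42/1691 724/1691]
step 1: x̄ = F·x = [67/1691, -1833/1691]
step 1: P̄ = F·P·Fᵀ + Q = [16971/3382 4125/1691; 4125/1691 12029/1691]
step 1: y = z − H·x̄ = [1557/1691, 426/1691]
step 1: S = H·P̄·Hᵀ + R = [39015/1691 24750/1691; 24750/1691 115025/1691]
step 1: K = P̄·Hᵀ·S⁻¹ = [12977/30555 11/679; 88/6111 5273/16975]
step 1: x' = x̄ + K·y = [1476/3395, -16847/16975]
step 1: P' = (I − K·H)·P̄ = [12977/20370 44/2037; 44/2037 21092/50925]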